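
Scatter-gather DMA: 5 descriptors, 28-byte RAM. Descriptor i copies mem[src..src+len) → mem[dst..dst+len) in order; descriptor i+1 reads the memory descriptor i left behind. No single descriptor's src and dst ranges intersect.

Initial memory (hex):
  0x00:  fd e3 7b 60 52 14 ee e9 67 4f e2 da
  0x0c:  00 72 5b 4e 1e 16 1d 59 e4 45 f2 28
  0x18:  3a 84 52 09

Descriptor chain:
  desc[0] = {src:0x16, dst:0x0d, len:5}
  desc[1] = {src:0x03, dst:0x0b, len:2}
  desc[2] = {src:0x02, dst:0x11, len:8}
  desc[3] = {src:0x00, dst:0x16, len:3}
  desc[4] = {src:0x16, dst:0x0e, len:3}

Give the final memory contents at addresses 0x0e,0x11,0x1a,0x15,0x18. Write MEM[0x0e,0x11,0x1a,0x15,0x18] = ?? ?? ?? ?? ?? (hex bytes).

#0 dst[0x0d+5] := {0xf2,0x28,0x3a,0x84,0x52}
#1 dst[0x0b+2] := {0x60,0x52}
#2 dst[0x11+8] := {0x7b,0x60,0x52,0x14,0xee,0xe9,0x67,0x4f}
#3 dst[0x16+3] := {0xfd,0xe3,0x7b}
#4 dst[0x0e+3] := {0xfd,0xe3,0x7b}
query mem[0x0e]=0xfd, mem[0x11]=0x7b, mem[0x1a]=0x52, mem[0x15]=0xee, mem[0x18]=0x7b

MEM[0x0e,0x11,0x1a,0x15,0x18] = fd 7b 52 ee 7b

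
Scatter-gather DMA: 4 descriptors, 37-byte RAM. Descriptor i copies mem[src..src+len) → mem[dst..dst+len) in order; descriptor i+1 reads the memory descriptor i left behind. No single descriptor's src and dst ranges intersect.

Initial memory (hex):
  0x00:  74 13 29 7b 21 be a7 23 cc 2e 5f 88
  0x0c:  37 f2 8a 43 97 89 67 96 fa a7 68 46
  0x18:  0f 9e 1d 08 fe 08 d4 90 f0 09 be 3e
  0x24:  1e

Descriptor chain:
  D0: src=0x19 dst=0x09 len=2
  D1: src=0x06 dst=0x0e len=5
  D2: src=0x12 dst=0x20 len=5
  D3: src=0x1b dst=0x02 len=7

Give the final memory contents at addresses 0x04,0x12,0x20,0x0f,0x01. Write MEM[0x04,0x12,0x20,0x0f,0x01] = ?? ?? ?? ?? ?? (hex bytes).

  after D0: wrote 2B at 0x09 = 9e1d
  after D1: wrote 5B at 0x0e = a723cc9e1d
  after D2: wrote 5B at 0x20 = 1d96faa768
  after D3: wrote 7B at 0x02 = 08fe08d4901d96
query mem[0x04]=0x08, mem[0x12]=0x1d, mem[0x20]=0x1d, mem[0x0f]=0x23, mem[0x01]=0x13

MEM[0x04,0x12,0x20,0x0f,0x01] = 08 1d 1d 23 13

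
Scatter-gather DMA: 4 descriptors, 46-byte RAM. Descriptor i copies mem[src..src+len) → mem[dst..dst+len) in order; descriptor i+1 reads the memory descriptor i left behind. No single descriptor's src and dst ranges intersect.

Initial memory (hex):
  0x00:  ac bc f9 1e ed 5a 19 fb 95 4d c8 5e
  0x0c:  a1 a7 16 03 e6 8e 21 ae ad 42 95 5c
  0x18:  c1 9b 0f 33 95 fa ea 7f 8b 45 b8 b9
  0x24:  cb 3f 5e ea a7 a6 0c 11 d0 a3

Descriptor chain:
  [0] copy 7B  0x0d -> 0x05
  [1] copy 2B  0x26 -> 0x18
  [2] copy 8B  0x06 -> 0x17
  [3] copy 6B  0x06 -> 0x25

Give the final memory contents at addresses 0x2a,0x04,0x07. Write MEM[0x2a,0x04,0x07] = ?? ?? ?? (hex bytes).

MEM[0x2a,0x04,0x07] = ae ed 03

D0: mem[0x05..0x0b] <- [a7 16 03 e6 8e 21 ae]
D1: mem[0x18..0x19] <- [5e ea]
D2: mem[0x17..0x1e] <- [16 03 e6 8e 21 ae a1 a7]
D3: mem[0x25..0x2a] <- [16 03 e6 8e 21 ae]
query mem[0x2a]=0xae, mem[0x04]=0xed, mem[0x07]=0x03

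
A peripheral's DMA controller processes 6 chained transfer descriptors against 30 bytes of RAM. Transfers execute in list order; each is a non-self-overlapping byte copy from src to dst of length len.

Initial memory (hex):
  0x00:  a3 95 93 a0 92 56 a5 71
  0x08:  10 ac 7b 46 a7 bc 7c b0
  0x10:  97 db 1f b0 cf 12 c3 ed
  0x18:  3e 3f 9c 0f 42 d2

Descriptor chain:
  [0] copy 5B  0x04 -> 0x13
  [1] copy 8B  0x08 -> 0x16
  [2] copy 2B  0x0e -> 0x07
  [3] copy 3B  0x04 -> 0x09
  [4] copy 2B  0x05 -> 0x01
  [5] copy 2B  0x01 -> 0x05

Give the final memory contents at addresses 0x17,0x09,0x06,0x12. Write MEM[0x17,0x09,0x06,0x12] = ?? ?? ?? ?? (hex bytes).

MEM[0x17,0x09,0x06,0x12] = ac 92 a5 1f

#0 dst[0x13+5] := {0x92,0x56,0xa5,0x71,0x10}
#1 dst[0x16+8] := {0x10,0xac,0x7b,0x46,0xa7,0xbc,0x7c,0xb0}
#2 dst[0x07+2] := {0x7c,0xb0}
#3 dst[0x09+3] := {0x92,0x56,0xa5}
#4 dst[0x01+2] := {0x56,0xa5}
#5 dst[0x05+2] := {0x56,0xa5}
query mem[0x17]=0xac, mem[0x09]=0x92, mem[0x06]=0xa5, mem[0x12]=0x1f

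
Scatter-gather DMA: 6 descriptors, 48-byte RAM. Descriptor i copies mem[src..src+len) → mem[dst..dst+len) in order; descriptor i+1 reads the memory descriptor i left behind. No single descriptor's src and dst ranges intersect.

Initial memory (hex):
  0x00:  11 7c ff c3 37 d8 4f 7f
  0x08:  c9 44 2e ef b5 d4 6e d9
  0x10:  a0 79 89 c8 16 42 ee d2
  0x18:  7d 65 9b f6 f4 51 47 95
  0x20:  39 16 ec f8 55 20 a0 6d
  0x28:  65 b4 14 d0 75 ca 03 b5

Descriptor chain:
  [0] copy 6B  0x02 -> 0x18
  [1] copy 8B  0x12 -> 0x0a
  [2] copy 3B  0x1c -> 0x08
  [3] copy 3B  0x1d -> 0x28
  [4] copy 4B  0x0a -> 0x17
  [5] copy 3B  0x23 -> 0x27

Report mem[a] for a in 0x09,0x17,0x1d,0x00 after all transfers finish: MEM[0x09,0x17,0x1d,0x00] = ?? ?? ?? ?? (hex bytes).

#0 dst[0x18+6] := {0xff,0xc3,0x37,0xd8,0x4f,0x7f}
#1 dst[0x0a+8] := {0x89,0xc8,0x16,0x42,0xee,0xd2,0xff,0xc3}
#2 dst[0x08+3] := {0x4f,0x7f,0x47}
#3 dst[0x28+3] := {0x7f,0x47,0x95}
#4 dst[0x17+4] := {0x47,0xc8,0x16,0x42}
#5 dst[0x27+3] := {0xf8,0x55,0x20}
query mem[0x09]=0x7f, mem[0x17]=0x47, mem[0x1d]=0x7f, mem[0x00]=0x11

MEM[0x09,0x17,0x1d,0x00] = 7f 47 7f 11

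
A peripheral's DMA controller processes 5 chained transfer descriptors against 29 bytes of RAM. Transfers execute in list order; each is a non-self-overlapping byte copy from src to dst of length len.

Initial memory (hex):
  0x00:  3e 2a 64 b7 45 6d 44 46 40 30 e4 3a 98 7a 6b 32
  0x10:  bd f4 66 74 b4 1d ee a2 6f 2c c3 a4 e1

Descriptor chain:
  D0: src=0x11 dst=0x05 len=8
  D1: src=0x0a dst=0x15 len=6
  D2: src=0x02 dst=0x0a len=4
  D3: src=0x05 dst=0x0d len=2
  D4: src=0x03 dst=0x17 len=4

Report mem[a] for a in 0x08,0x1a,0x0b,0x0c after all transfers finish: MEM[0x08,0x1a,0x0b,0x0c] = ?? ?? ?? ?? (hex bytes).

#0 dst[0x05+8] := {0xf4,0x66,0x74,0xb4,0x1d,0xee,0xa2,0x6f}
#1 dst[0x15+6] := {0xee,0xa2,0x6f,0x7a,0x6b,0x32}
#2 dst[0x0a+4] := {0x64,0xb7,0x45,0xf4}
#3 dst[0x0d+2] := {0xf4,0x66}
#4 dst[0x17+4] := {0xb7,0x45,0xf4,0x66}
query mem[0x08]=0xb4, mem[0x1a]=0x66, mem[0x0b]=0xb7, mem[0x0c]=0x45

MEM[0x08,0x1a,0x0b,0x0c] = b4 66 b7 45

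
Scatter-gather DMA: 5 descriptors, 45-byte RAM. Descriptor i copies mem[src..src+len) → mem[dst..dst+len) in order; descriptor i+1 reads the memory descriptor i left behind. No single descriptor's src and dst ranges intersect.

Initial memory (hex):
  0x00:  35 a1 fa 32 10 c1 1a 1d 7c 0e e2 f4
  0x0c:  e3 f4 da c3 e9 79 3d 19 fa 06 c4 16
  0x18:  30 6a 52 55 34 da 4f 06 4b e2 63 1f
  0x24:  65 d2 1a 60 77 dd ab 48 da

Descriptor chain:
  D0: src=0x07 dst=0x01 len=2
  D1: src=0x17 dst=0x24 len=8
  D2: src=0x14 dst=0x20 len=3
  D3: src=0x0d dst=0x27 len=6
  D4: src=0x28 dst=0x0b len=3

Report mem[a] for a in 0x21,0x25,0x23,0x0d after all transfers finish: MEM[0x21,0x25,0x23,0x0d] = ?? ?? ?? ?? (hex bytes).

  after D0: wrote 2B at 0x01 = 1d7c
  after D1: wrote 8B at 0x24 = 16306a525534da4f
  after D2: wrote 3B at 0x20 = fa06c4
  after D3: wrote 6B at 0x27 = f4dac3e9793d
  after D4: wrote 3B at 0x0b = dac3e9
query mem[0x21]=0x06, mem[0x25]=0x30, mem[0x23]=0x1f, mem[0x0d]=0xe9

MEM[0x21,0x25,0x23,0x0d] = 06 30 1f e9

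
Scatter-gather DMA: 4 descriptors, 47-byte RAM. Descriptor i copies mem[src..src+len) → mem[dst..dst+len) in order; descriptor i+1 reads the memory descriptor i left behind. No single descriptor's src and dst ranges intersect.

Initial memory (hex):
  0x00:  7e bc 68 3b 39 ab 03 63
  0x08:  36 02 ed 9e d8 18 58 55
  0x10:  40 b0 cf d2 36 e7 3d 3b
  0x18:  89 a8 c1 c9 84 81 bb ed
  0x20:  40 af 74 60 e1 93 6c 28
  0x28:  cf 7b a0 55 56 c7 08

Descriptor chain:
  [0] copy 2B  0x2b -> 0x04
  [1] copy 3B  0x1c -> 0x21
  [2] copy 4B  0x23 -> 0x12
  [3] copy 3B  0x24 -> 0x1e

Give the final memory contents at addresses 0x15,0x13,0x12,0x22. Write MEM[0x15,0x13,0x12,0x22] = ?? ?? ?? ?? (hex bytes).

MEM[0x15,0x13,0x12,0x22] = 6c e1 bb 81

D0: mem[0x04..0x05] <- [55 56]
D1: mem[0x21..0x23] <- [84 81 bb]
D2: mem[0x12..0x15] <- [bb e1 93 6c]
D3: mem[0x1e..0x20] <- [e1 93 6c]
query mem[0x15]=0x6c, mem[0x13]=0xe1, mem[0x12]=0xbb, mem[0x22]=0x81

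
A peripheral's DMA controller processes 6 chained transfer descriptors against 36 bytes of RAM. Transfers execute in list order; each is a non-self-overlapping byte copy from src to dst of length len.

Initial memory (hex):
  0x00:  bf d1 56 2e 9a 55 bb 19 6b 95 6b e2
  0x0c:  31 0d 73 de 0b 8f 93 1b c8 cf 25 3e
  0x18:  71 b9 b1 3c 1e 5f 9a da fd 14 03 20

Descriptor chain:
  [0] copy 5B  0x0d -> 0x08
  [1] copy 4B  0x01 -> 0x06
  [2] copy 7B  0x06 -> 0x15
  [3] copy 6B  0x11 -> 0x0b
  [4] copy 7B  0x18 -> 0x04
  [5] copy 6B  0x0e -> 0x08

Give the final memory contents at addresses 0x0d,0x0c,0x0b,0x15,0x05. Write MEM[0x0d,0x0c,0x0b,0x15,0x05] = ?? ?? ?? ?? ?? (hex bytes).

D0: mem[0x08..0x0c] <- [0d 73 de 0b 8f]
D1: mem[0x06..0x09] <- [d1 56 2e 9a]
D2: mem[0x15..0x1b] <- [d1 56 2e 9a de 0b 8f]
D3: mem[0x0b..0x10] <- [8f 93 1b c8 d1 56]
D4: mem[0x04..0x0a] <- [9a de 0b 8f 1e 5f 9a]
D5: mem[0x08..0x0d] <- [c8 d1 56 8f 93 1b]
query mem[0x0d]=0x1b, mem[0x0c]=0x93, mem[0x0b]=0x8f, mem[0x15]=0xd1, mem[0x05]=0xde

MEM[0x0d,0x0c,0x0b,0x15,0x05] = 1b 93 8f d1 de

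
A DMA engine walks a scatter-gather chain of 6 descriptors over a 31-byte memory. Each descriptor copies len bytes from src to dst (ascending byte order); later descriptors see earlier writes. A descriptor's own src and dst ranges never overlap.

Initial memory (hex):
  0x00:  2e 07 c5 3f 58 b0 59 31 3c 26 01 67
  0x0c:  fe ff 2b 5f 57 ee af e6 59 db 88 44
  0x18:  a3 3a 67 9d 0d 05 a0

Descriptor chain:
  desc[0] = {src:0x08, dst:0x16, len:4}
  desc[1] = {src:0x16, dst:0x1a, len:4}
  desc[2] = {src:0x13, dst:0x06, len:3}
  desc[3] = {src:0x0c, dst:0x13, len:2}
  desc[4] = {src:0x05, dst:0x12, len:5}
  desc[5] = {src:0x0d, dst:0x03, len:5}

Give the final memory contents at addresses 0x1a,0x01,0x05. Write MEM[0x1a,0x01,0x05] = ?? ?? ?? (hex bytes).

D0: mem[0x16..0x19] <- [3c 26 01 67]
D1: mem[0x1a..0x1d] <- [3c 26 01 67]
D2: mem[0x06..0x08] <- [e6 59 db]
D3: mem[0x13..0x14] <- [fe ff]
D4: mem[0x12..0x16] <- [b0 e6 59 db 26]
D5: mem[0x03..0x07] <- [ff 2b 5f 57 ee]
query mem[0x1a]=0x3c, mem[0x01]=0x07, mem[0x05]=0x5f

MEM[0x1a,0x01,0x05] = 3c 07 5f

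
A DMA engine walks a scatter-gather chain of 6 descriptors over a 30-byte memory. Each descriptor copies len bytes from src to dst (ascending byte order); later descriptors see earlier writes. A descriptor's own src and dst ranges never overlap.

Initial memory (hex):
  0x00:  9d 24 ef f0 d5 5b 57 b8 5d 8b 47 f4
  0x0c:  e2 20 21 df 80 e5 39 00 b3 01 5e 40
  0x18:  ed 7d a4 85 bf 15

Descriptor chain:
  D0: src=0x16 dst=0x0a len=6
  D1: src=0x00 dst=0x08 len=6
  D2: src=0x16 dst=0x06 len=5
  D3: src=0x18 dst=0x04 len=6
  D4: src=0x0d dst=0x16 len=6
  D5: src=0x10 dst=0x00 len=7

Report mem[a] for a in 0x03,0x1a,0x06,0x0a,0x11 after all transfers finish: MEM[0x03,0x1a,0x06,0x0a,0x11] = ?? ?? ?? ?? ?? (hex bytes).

[0] 0x16->0x0a len=6 : 5e 40 ed 7d a4 85
[1] 0x00->0x08 len=6 : 9d 24 ef f0 d5 5b
[2] 0x16->0x06 len=5 : 5e 40 ed 7d a4
[3] 0x18->0x04 len=6 : ed 7d a4 85 bf 15
[4] 0x0d->0x16 len=6 : 5b a4 85 80 e5 39
[5] 0x10->0x00 len=7 : 80 e5 39 00 b3 01 5b
query mem[0x03]=0x00, mem[0x1a]=0xe5, mem[0x06]=0x5b, mem[0x0a]=0xa4, mem[0x11]=0xe5

MEM[0x03,0x1a,0x06,0x0a,0x11] = 00 e5 5b a4 e5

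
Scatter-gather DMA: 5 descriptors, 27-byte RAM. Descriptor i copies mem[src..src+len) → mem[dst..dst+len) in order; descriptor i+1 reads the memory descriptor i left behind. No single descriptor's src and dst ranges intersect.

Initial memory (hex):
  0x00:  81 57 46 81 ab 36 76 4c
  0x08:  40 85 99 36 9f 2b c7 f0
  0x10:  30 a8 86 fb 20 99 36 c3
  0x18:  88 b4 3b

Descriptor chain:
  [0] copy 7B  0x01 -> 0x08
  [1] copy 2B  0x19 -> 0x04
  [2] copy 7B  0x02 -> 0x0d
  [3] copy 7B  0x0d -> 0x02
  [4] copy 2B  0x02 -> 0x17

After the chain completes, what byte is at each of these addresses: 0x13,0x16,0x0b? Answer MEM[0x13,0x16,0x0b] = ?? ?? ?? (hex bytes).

MEM[0x13,0x16,0x0b] = 57 36 ab

D0: mem[0x08..0x0e] <- [57 46 81 ab 36 76 4c]
D1: mem[0x04..0x05] <- [b4 3b]
D2: mem[0x0d..0x13] <- [46 81 b4 3b 76 4c 57]
D3: mem[0x02..0x08] <- [46 81 b4 3b 76 4c 57]
D4: mem[0x17..0x18] <- [46 81]
query mem[0x13]=0x57, mem[0x16]=0x36, mem[0x0b]=0xab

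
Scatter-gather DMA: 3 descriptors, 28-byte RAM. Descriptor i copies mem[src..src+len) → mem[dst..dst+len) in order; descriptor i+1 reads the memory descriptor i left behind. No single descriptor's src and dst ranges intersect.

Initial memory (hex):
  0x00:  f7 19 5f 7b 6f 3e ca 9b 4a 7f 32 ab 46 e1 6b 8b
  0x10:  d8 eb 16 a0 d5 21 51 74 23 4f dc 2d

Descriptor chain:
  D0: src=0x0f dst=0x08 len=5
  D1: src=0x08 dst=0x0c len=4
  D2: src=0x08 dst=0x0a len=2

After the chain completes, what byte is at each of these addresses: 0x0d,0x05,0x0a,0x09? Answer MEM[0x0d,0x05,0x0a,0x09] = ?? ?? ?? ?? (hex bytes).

[0] 0x0f->0x08 len=5 : 8b d8 eb 16 a0
[1] 0x08->0x0c len=4 : 8b d8 eb 16
[2] 0x08->0x0a len=2 : 8b d8
query mem[0x0d]=0xd8, mem[0x05]=0x3e, mem[0x0a]=0x8b, mem[0x09]=0xd8

MEM[0x0d,0x05,0x0a,0x09] = d8 3e 8b d8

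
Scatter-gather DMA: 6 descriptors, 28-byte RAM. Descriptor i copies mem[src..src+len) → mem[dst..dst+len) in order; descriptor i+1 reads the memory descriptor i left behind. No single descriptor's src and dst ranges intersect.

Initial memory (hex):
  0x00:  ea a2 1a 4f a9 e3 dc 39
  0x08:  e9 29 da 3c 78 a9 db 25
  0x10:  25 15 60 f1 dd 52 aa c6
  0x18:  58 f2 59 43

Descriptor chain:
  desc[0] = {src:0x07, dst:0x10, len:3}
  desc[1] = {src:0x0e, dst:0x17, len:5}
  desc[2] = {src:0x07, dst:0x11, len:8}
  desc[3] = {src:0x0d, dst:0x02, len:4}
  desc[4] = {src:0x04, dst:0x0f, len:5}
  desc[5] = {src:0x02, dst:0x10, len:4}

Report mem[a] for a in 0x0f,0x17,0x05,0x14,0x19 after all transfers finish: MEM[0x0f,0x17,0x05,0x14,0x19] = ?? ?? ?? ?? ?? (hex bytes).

MEM[0x0f,0x17,0x05,0x14,0x19] = 25 a9 39 da 39

  after D0: wrote 3B at 0x10 = 39e929
  after D1: wrote 5B at 0x17 = db2539e929
  after D2: wrote 8B at 0x11 = 39e929da3c78a9db
  after D3: wrote 4B at 0x02 = a9db2539
  after D4: wrote 5B at 0x0f = 2539dc39e9
  after D5: wrote 4B at 0x10 = a9db2539
query mem[0x0f]=0x25, mem[0x17]=0xa9, mem[0x05]=0x39, mem[0x14]=0xda, mem[0x19]=0x39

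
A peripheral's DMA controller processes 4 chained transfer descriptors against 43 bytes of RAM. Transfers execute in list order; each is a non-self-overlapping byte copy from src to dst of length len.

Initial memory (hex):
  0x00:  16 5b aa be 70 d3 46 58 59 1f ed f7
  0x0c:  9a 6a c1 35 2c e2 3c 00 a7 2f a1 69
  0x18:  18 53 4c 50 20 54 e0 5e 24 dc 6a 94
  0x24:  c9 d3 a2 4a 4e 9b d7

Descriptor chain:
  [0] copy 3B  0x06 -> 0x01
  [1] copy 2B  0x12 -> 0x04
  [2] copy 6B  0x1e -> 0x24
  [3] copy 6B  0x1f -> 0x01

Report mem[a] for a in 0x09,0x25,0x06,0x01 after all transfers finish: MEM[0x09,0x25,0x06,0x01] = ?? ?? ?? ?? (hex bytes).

  after D0: wrote 3B at 0x01 = 465859
  after D1: wrote 2B at 0x04 = 3c00
  after D2: wrote 6B at 0x24 = e05e24dc6a94
  after D3: wrote 6B at 0x01 = 5e24dc6a94e0
query mem[0x09]=0x1f, mem[0x25]=0x5e, mem[0x06]=0xe0, mem[0x01]=0x5e

MEM[0x09,0x25,0x06,0x01] = 1f 5e e0 5e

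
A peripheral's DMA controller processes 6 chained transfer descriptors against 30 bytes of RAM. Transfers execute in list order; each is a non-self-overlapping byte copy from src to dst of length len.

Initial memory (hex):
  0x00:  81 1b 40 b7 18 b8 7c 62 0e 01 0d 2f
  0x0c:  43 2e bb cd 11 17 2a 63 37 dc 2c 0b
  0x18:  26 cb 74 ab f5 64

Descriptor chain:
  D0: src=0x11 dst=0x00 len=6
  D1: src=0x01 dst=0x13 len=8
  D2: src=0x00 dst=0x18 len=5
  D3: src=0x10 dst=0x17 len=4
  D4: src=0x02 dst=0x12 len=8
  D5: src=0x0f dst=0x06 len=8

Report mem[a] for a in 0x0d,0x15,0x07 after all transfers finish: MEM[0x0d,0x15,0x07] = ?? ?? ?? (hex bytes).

MEM[0x0d,0x15,0x07] = 7c 2c 11

  after D0: wrote 6B at 0x00 = 172a6337dc2c
  after D1: wrote 8B at 0x13 = 2a6337dc2c7c620e
  after D2: wrote 5B at 0x18 = 172a6337dc
  after D3: wrote 4B at 0x17 = 11172a2a
  after D4: wrote 8B at 0x12 = 6337dc2c7c620e01
  after D5: wrote 8B at 0x06 = cd11176337dc2c7c
query mem[0x0d]=0x7c, mem[0x15]=0x2c, mem[0x07]=0x11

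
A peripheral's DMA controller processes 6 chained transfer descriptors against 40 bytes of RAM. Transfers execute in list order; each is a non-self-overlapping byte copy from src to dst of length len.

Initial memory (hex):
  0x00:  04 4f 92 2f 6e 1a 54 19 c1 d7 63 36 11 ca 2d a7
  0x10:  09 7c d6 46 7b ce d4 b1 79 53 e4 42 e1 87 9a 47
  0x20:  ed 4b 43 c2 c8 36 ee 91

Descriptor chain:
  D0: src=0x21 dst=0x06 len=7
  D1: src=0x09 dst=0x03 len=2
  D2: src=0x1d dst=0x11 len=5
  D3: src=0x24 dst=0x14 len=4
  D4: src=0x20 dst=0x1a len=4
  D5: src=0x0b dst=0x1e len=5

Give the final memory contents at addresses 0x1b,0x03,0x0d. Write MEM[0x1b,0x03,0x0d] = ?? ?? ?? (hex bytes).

  after D0: wrote 7B at 0x06 = 4b43c2c836ee91
  after D1: wrote 2B at 0x03 = c836
  after D2: wrote 5B at 0x11 = 879a47ed4b
  after D3: wrote 4B at 0x14 = c836ee91
  after D4: wrote 4B at 0x1a = ed4b43c2
  after D5: wrote 5B at 0x1e = ee91ca2da7
query mem[0x1b]=0x4b, mem[0x03]=0xc8, mem[0x0d]=0xca

MEM[0x1b,0x03,0x0d] = 4b c8 ca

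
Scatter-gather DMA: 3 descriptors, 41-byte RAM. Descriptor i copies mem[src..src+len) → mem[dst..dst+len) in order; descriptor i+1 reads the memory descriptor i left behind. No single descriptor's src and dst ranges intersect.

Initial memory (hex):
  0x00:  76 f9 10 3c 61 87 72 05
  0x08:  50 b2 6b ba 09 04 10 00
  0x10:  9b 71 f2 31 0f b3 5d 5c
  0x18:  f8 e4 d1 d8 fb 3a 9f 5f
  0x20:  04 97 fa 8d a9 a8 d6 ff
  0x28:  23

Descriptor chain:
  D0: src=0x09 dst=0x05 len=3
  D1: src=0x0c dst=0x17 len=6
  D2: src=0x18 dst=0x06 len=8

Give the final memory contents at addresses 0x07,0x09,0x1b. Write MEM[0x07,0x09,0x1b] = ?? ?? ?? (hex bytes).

#0 dst[0x05+3] := {0xb2,0x6b,0xba}
#1 dst[0x17+6] := {0x09,0x04,0x10,0x00,0x9b,0x71}
#2 dst[0x06+8] := {0x04,0x10,0x00,0x9b,0x71,0x3a,0x9f,0x5f}
query mem[0x07]=0x10, mem[0x09]=0x9b, mem[0x1b]=0x9b

MEM[0x07,0x09,0x1b] = 10 9b 9b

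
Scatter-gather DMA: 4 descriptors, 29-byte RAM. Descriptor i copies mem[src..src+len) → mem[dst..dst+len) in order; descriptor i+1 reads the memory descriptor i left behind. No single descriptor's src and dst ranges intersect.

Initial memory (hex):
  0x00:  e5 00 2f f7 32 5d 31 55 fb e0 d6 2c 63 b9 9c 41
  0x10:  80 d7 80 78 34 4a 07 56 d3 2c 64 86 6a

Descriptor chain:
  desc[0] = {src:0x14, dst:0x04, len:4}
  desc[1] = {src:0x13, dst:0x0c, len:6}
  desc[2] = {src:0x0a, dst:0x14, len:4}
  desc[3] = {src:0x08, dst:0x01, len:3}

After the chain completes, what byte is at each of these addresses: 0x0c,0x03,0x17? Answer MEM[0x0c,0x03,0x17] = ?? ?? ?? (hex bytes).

  after D0: wrote 4B at 0x04 = 344a0756
  after D1: wrote 6B at 0x0c = 78344a0756d3
  after D2: wrote 4B at 0x14 = d62c7834
  after D3: wrote 3B at 0x01 = fbe0d6
query mem[0x0c]=0x78, mem[0x03]=0xd6, mem[0x17]=0x34

MEM[0x0c,0x03,0x17] = 78 d6 34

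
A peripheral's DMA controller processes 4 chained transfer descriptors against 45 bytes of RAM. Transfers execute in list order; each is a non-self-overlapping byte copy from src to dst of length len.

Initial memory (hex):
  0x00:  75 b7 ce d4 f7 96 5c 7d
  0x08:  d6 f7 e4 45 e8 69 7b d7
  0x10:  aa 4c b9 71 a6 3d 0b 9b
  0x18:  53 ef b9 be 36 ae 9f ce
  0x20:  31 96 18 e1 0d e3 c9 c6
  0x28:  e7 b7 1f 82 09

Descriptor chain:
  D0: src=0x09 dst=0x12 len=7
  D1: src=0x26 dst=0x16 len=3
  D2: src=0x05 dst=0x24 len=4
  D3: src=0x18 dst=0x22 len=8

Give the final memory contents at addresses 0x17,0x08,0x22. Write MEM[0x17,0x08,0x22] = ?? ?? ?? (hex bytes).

MEM[0x17,0x08,0x22] = c6 d6 e7

[0] 0x09->0x12 len=7 : f7 e4 45 e8 69 7b d7
[1] 0x26->0x16 len=3 : c9 c6 e7
[2] 0x05->0x24 len=4 : 96 5c 7d d6
[3] 0x18->0x22 len=8 : e7 ef b9 be 36 ae 9f ce
query mem[0x17]=0xc6, mem[0x08]=0xd6, mem[0x22]=0xe7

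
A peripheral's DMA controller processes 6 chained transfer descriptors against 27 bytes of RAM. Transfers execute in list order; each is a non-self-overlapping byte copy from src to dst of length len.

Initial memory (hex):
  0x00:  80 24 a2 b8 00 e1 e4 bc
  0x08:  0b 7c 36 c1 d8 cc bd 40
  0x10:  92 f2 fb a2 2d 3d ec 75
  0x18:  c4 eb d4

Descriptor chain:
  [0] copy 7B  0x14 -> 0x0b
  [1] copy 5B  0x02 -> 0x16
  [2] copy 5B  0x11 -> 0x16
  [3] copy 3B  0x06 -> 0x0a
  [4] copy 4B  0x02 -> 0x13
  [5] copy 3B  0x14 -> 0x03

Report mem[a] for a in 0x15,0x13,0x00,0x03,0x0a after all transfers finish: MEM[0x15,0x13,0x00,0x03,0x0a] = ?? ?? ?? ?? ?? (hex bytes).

MEM[0x15,0x13,0x00,0x03,0x0a] = 00 a2 80 b8 e4

#0 dst[0x0b+7] := {0x2d,0x3d,0xec,0x75,0xc4,0xeb,0xd4}
#1 dst[0x16+5] := {0xa2,0xb8,0x00,0xe1,0xe4}
#2 dst[0x16+5] := {0xd4,0xfb,0xa2,0x2d,0x3d}
#3 dst[0x0a+3] := {0xe4,0xbc,0x0b}
#4 dst[0x13+4] := {0xa2,0xb8,0x00,0xe1}
#5 dst[0x03+3] := {0xb8,0x00,0xe1}
query mem[0x15]=0x00, mem[0x13]=0xa2, mem[0x00]=0x80, mem[0x03]=0xb8, mem[0x0a]=0xe4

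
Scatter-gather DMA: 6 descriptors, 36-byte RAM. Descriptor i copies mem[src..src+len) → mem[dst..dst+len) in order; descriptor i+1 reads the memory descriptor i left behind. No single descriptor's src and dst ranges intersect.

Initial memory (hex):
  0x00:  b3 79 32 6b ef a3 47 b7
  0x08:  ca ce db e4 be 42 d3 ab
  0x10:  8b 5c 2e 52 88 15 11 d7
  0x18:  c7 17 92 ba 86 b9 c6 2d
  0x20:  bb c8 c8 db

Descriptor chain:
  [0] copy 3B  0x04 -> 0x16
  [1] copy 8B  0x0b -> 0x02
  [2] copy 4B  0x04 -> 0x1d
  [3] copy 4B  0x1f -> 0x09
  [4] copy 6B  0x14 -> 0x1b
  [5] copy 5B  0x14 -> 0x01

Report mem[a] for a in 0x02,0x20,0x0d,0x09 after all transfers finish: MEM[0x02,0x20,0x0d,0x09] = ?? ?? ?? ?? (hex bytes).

MEM[0x02,0x20,0x0d,0x09] = 15 17 42 ab

[0] 0x04->0x16 len=3 : ef a3 47
[1] 0x0b->0x02 len=8 : e4 be 42 d3 ab 8b 5c 2e
[2] 0x04->0x1d len=4 : 42 d3 ab 8b
[3] 0x1f->0x09 len=4 : ab 8b c8 c8
[4] 0x14->0x1b len=6 : 88 15 ef a3 47 17
[5] 0x14->0x01 len=5 : 88 15 ef a3 47
query mem[0x02]=0x15, mem[0x20]=0x17, mem[0x0d]=0x42, mem[0x09]=0xab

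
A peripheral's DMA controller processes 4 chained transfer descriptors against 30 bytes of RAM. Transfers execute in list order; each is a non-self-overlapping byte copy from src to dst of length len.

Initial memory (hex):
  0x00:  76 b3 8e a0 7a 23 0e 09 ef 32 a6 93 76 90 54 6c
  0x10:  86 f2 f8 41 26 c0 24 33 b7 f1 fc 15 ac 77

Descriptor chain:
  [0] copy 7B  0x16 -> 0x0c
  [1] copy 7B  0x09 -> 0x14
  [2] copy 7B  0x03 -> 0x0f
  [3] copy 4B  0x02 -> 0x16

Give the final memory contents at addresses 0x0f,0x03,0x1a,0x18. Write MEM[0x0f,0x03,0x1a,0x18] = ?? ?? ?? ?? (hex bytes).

MEM[0x0f,0x03,0x1a,0x18] = a0 a0 f1 7a

D0: mem[0x0c..0x12] <- [24 33 b7 f1 fc 15 ac]
D1: mem[0x14..0x1a] <- [32 a6 93 24 33 b7 f1]
D2: mem[0x0f..0x15] <- [a0 7a 23 0e 09 ef 32]
D3: mem[0x16..0x19] <- [8e a0 7a 23]
query mem[0x0f]=0xa0, mem[0x03]=0xa0, mem[0x1a]=0xf1, mem[0x18]=0x7a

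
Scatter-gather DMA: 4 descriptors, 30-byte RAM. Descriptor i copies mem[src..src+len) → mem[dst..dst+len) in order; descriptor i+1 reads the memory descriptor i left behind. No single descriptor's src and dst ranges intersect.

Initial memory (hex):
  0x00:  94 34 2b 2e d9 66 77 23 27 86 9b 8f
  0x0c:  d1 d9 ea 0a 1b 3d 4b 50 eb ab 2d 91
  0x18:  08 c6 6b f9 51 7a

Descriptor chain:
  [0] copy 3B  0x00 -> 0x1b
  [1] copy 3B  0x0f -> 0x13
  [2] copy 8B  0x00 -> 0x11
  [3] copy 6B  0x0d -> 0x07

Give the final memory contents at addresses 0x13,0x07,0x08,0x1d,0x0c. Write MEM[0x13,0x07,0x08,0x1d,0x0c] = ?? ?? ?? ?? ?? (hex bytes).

#0 dst[0x1b+3] := {0x94,0x34,0x2b}
#1 dst[0x13+3] := {0x0a,0x1b,0x3d}
#2 dst[0x11+8] := {0x94,0x34,0x2b,0x2e,0xd9,0x66,0x77,0x23}
#3 dst[0x07+6] := {0xd9,0xea,0x0a,0x1b,0x94,0x34}
query mem[0x13]=0x2b, mem[0x07]=0xd9, mem[0x08]=0xea, mem[0x1d]=0x2b, mem[0x0c]=0x34

MEM[0x13,0x07,0x08,0x1d,0x0c] = 2b d9 ea 2b 34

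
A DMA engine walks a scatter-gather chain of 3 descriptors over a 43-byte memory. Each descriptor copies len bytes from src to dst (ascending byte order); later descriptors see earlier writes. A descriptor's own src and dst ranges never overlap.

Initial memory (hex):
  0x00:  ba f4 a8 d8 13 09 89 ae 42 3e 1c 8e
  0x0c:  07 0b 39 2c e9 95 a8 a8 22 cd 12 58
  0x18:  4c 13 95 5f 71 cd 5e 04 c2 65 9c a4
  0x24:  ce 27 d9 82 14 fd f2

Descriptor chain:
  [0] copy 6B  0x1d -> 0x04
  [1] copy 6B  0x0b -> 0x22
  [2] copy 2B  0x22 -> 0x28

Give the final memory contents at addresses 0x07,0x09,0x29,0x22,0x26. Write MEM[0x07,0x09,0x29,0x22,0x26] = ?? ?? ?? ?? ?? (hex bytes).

MEM[0x07,0x09,0x29,0x22,0x26] = c2 9c 07 8e 2c

D0: mem[0x04..0x09] <- [cd 5e 04 c2 65 9c]
D1: mem[0x22..0x27] <- [8e 07 0b 39 2c e9]
D2: mem[0x28..0x29] <- [8e 07]
query mem[0x07]=0xc2, mem[0x09]=0x9c, mem[0x29]=0x07, mem[0x22]=0x8e, mem[0x26]=0x2c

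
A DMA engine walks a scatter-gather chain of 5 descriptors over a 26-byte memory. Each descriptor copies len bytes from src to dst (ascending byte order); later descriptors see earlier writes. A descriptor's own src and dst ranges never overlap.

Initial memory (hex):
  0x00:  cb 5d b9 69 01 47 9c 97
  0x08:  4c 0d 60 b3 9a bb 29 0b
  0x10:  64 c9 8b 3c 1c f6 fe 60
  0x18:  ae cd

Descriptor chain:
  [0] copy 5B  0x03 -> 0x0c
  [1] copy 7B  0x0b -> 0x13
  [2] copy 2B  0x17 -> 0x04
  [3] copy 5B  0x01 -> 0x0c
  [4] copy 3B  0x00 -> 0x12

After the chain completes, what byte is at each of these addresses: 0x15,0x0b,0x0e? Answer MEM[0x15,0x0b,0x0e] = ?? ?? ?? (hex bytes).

D0: mem[0x0c..0x10] <- [69 01 47 9c 97]
D1: mem[0x13..0x19] <- [b3 69 01 47 9c 97 c9]
D2: mem[0x04..0x05] <- [9c 97]
D3: mem[0x0c..0x10] <- [5d b9 69 9c 97]
D4: mem[0x12..0x14] <- [cb 5d b9]
query mem[0x15]=0x01, mem[0x0b]=0xb3, mem[0x0e]=0x69

MEM[0x15,0x0b,0x0e] = 01 b3 69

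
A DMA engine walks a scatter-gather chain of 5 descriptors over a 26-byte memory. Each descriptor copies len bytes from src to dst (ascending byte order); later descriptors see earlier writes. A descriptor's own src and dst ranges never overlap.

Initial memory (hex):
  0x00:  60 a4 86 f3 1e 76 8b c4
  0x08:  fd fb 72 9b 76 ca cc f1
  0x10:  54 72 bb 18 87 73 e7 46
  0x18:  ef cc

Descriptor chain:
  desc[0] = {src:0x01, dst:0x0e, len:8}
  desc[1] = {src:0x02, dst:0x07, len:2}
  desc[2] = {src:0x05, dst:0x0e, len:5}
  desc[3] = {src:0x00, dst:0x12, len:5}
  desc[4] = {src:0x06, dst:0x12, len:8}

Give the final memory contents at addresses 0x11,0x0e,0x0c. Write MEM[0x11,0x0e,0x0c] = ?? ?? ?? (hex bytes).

D0: mem[0x0e..0x15] <- [a4 86 f3 1e 76 8b c4 fd]
D1: mem[0x07..0x08] <- [86 f3]
D2: mem[0x0e..0x12] <- [76 8b 86 f3 fb]
D3: mem[0x12..0x16] <- [60 a4 86 f3 1e]
D4: mem[0x12..0x19] <- [8b 86 f3 fb 72 9b 76 ca]
query mem[0x11]=0xf3, mem[0x0e]=0x76, mem[0x0c]=0x76

MEM[0x11,0x0e,0x0c] = f3 76 76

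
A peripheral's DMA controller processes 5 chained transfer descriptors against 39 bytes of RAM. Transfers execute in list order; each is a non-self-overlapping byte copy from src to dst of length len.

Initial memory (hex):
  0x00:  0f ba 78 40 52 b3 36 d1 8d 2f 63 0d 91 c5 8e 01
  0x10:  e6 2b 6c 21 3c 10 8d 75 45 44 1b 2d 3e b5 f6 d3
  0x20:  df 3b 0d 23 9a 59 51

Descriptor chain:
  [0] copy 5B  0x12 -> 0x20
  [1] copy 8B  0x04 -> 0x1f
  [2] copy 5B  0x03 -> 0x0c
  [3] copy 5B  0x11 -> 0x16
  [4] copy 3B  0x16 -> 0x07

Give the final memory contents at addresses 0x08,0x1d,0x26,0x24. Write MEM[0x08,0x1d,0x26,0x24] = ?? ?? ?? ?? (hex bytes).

MEM[0x08,0x1d,0x26,0x24] = 6c b5 0d 2f

[0] 0x12->0x20 len=5 : 6c 21 3c 10 8d
[1] 0x04->0x1f len=8 : 52 b3 36 d1 8d 2f 63 0d
[2] 0x03->0x0c len=5 : 40 52 b3 36 d1
[3] 0x11->0x16 len=5 : 2b 6c 21 3c 10
[4] 0x16->0x07 len=3 : 2b 6c 21
query mem[0x08]=0x6c, mem[0x1d]=0xb5, mem[0x26]=0x0d, mem[0x24]=0x2f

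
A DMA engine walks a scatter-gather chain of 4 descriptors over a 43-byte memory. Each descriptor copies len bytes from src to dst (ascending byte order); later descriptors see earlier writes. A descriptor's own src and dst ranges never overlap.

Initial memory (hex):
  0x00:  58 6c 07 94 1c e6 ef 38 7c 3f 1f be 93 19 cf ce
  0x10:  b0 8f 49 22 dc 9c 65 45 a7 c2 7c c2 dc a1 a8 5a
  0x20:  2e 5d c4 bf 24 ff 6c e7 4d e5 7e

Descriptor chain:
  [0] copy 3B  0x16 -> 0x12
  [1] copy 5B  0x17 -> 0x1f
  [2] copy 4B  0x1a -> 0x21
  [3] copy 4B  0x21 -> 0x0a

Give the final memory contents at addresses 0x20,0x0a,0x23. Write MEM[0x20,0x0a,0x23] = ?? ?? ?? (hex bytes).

D0: mem[0x12..0x14] <- [65 45 a7]
D1: mem[0x1f..0x23] <- [45 a7 c2 7c c2]
D2: mem[0x21..0x24] <- [7c c2 dc a1]
D3: mem[0x0a..0x0d] <- [7c c2 dc a1]
query mem[0x20]=0xa7, mem[0x0a]=0x7c, mem[0x23]=0xdc

MEM[0x20,0x0a,0x23] = a7 7c dc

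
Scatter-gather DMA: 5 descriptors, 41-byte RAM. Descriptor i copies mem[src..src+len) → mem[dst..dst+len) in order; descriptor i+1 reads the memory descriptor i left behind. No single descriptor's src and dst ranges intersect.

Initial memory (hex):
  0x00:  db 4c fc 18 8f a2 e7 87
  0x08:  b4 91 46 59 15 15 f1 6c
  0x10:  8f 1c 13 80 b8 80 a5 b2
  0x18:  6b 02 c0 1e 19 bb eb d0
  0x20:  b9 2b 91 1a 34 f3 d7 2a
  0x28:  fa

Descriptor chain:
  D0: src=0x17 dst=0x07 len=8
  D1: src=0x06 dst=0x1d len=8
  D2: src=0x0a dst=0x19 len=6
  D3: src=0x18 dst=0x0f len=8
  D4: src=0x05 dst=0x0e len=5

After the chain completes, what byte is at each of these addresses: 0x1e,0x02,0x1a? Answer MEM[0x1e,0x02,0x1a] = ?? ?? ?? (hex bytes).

[0] 0x17->0x07 len=8 : b2 6b 02 c0 1e 19 bb eb
[1] 0x06->0x1d len=8 : e7 b2 6b 02 c0 1e 19 bb
[2] 0x0a->0x19 len=6 : c0 1e 19 bb eb 6c
[3] 0x18->0x0f len=8 : 6b c0 1e 19 bb eb 6c 6b
[4] 0x05->0x0e len=5 : a2 e7 b2 6b 02
query mem[0x1e]=0x6c, mem[0x02]=0xfc, mem[0x1a]=0x1e

MEM[0x1e,0x02,0x1a] = 6c fc 1e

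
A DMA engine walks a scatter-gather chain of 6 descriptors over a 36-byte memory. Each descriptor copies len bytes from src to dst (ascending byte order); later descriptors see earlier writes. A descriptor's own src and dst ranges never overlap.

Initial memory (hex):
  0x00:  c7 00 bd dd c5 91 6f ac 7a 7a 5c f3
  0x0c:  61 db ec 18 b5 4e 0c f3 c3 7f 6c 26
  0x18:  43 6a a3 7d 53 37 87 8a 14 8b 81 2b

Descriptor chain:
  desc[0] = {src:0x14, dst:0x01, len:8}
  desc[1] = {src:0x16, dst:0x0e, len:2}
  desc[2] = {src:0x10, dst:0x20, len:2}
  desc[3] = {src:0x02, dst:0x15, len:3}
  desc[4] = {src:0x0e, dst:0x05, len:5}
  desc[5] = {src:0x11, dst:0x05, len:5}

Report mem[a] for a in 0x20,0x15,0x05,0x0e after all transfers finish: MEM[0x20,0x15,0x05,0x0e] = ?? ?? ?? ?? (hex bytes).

  after D0: wrote 8B at 0x01 = c37f6c26436aa37d
  after D1: wrote 2B at 0x0e = 6c26
  after D2: wrote 2B at 0x20 = b54e
  after D3: wrote 3B at 0x15 = 7f6c26
  after D4: wrote 5B at 0x05 = 6c26b54e0c
  after D5: wrote 5B at 0x05 = 4e0cf3c37f
query mem[0x20]=0xb5, mem[0x15]=0x7f, mem[0x05]=0x4e, mem[0x0e]=0x6c

MEM[0x20,0x15,0x05,0x0e] = b5 7f 4e 6c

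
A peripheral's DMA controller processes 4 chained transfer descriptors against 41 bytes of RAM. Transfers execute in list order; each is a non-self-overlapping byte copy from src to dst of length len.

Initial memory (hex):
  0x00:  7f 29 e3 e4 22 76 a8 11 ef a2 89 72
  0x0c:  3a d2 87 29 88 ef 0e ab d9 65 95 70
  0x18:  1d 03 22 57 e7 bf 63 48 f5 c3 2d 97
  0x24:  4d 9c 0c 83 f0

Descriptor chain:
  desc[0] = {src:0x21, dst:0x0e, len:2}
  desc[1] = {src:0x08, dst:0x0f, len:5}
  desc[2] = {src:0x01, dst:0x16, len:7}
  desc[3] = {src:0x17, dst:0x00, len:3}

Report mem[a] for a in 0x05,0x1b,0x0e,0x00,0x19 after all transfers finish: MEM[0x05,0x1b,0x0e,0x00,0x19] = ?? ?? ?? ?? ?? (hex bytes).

D0: mem[0x0e..0x0f] <- [c3 2d]
D1: mem[0x0f..0x13] <- [ef a2 89 72 3a]
D2: mem[0x16..0x1c] <- [29 e3 e4 22 76 a8 11]
D3: mem[0x00..0x02] <- [e3 e4 22]
query mem[0x05]=0x76, mem[0x1b]=0xa8, mem[0x0e]=0xc3, mem[0x00]=0xe3, mem[0x19]=0x22

MEM[0x05,0x1b,0x0e,0x00,0x19] = 76 a8 c3 e3 22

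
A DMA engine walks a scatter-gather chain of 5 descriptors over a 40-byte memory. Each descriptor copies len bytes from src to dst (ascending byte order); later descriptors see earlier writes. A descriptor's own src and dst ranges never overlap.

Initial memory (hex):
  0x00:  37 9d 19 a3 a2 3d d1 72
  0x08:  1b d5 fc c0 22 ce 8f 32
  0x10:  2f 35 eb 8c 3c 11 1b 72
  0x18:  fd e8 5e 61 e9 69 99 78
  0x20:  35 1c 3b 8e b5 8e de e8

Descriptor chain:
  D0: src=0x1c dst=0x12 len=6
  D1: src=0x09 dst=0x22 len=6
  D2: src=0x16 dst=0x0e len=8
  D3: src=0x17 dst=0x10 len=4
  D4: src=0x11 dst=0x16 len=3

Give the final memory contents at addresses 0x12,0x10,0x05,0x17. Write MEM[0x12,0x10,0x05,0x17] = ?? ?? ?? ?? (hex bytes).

[0] 0x1c->0x12 len=6 : e9 69 99 78 35 1c
[1] 0x09->0x22 len=6 : d5 fc c0 22 ce 8f
[2] 0x16->0x0e len=8 : 35 1c fd e8 5e 61 e9 69
[3] 0x17->0x10 len=4 : 1c fd e8 5e
[4] 0x11->0x16 len=3 : fd e8 5e
query mem[0x12]=0xe8, mem[0x10]=0x1c, mem[0x05]=0x3d, mem[0x17]=0xe8

MEM[0x12,0x10,0x05,0x17] = e8 1c 3d e8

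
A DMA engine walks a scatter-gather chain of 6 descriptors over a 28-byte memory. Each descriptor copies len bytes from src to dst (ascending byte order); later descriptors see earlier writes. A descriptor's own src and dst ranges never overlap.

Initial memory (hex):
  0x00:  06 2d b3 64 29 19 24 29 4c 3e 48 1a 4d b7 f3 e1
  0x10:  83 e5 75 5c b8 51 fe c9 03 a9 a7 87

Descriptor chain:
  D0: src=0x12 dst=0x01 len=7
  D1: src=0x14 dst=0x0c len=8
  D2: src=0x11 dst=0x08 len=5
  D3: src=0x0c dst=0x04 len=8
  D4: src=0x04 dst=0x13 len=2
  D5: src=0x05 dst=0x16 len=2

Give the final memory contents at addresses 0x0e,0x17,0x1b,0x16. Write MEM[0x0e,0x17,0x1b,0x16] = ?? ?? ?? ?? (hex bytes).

D0: mem[0x01..0x07] <- [75 5c b8 51 fe c9 03]
D1: mem[0x0c..0x13] <- [b8 51 fe c9 03 a9 a7 87]
D2: mem[0x08..0x0c] <- [a9 a7 87 b8 51]
D3: mem[0x04..0x0b] <- [51 51 fe c9 03 a9 a7 87]
D4: mem[0x13..0x14] <- [51 51]
D5: mem[0x16..0x17] <- [51 fe]
query mem[0x0e]=0xfe, mem[0x17]=0xfe, mem[0x1b]=0x87, mem[0x16]=0x51

MEM[0x0e,0x17,0x1b,0x16] = fe fe 87 51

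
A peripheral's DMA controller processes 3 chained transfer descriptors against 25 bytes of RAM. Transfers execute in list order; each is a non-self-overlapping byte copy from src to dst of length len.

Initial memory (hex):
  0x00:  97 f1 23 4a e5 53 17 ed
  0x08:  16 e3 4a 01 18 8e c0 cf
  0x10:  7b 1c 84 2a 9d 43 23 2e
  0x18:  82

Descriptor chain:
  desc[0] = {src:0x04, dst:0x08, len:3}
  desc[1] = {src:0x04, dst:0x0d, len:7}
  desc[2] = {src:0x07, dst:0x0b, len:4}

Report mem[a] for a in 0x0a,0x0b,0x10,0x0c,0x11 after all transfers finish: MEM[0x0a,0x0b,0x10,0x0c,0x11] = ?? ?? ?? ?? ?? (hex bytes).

MEM[0x0a,0x0b,0x10,0x0c,0x11] = 17 ed ed e5 e5

D0: mem[0x08..0x0a] <- [e5 53 17]
D1: mem[0x0d..0x13] <- [e5 53 17 ed e5 53 17]
D2: mem[0x0b..0x0e] <- [ed e5 53 17]
query mem[0x0a]=0x17, mem[0x0b]=0xed, mem[0x10]=0xed, mem[0x0c]=0xe5, mem[0x11]=0xe5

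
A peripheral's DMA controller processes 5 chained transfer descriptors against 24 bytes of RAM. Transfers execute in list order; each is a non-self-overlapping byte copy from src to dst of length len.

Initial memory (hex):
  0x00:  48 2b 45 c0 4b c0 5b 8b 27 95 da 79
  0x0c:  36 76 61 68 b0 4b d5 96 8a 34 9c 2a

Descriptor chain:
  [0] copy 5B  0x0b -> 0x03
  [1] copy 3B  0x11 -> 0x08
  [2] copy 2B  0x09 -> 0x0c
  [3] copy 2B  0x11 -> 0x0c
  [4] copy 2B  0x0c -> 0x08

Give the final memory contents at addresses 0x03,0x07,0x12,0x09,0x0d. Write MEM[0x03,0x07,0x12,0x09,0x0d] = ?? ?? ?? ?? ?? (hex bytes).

MEM[0x03,0x07,0x12,0x09,0x0d] = 79 68 d5 d5 d5

#0 dst[0x03+5] := {0x79,0x36,0x76,0x61,0x68}
#1 dst[0x08+3] := {0x4b,0xd5,0x96}
#2 dst[0x0c+2] := {0xd5,0x96}
#3 dst[0x0c+2] := {0x4b,0xd5}
#4 dst[0x08+2] := {0x4b,0xd5}
query mem[0x03]=0x79, mem[0x07]=0x68, mem[0x12]=0xd5, mem[0x09]=0xd5, mem[0x0d]=0xd5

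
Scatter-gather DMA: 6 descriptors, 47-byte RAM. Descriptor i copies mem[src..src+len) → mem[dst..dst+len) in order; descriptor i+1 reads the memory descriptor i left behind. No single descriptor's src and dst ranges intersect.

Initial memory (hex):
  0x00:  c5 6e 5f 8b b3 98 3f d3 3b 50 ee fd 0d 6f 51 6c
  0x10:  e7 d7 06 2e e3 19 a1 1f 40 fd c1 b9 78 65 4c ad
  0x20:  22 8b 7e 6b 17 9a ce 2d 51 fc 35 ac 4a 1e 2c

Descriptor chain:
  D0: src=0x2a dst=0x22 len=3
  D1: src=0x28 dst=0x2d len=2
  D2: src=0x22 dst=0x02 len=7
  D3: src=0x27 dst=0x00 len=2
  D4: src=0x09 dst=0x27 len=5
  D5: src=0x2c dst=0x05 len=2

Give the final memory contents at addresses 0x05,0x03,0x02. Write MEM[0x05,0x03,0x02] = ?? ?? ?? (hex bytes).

D0: mem[0x22..0x24] <- [35 ac 4a]
D1: mem[0x2d..0x2e] <- [51 fc]
D2: mem[0x02..0x08] <- [35 ac 4a 9a ce 2d 51]
D3: mem[0x00..0x01] <- [2d 51]
D4: mem[0x27..0x2b] <- [50 ee fd 0d 6f]
D5: mem[0x05..0x06] <- [4a 51]
query mem[0x05]=0x4a, mem[0x03]=0xac, mem[0x02]=0x35

MEM[0x05,0x03,0x02] = 4a ac 35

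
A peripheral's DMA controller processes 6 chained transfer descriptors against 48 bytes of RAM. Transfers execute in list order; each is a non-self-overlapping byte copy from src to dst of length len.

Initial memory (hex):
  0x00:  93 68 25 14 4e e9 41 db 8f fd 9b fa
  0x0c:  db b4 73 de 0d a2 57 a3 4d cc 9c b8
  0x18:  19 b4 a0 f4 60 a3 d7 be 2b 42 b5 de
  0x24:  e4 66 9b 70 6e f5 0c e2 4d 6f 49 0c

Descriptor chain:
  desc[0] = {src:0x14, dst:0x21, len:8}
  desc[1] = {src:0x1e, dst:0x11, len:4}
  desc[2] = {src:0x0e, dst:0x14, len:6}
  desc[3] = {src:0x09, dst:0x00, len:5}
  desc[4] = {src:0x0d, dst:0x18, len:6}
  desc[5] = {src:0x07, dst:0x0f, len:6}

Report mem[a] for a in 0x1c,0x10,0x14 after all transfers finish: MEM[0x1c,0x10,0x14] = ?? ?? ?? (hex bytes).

MEM[0x1c,0x10,0x14] = d7 8f db

[0] 0x14->0x21 len=8 : 4d cc 9c b8 19 b4 a0 f4
[1] 0x1e->0x11 len=4 : d7 be 2b 4d
[2] 0x0e->0x14 len=6 : 73 de 0d d7 be 2b
[3] 0x09->0x00 len=5 : fd 9b fa db b4
[4] 0x0d->0x18 len=6 : b4 73 de 0d d7 be
[5] 0x07->0x0f len=6 : db 8f fd 9b fa db
query mem[0x1c]=0xd7, mem[0x10]=0x8f, mem[0x14]=0xdb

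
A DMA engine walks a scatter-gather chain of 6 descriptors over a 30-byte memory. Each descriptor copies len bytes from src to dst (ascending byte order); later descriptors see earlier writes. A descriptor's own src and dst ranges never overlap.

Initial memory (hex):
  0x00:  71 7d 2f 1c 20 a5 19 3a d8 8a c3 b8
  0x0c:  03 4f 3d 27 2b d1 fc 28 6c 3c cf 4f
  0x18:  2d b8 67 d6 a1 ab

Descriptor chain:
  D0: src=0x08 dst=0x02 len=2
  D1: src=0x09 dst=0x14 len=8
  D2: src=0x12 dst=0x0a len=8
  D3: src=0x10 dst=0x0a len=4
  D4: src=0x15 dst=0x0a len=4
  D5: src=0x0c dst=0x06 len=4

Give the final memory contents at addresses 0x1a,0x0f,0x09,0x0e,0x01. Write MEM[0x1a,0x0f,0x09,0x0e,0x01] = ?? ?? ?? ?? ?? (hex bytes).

MEM[0x1a,0x0f,0x09,0x0e,0x01] = 27 03 03 b8 7d

D0: mem[0x02..0x03] <- [d8 8a]
D1: mem[0x14..0x1b] <- [8a c3 b8 03 4f 3d 27 2b]
D2: mem[0x0a..0x11] <- [fc 28 8a c3 b8 03 4f 3d]
D3: mem[0x0a..0x0d] <- [4f 3d fc 28]
D4: mem[0x0a..0x0d] <- [c3 b8 03 4f]
D5: mem[0x06..0x09] <- [03 4f b8 03]
query mem[0x1a]=0x27, mem[0x0f]=0x03, mem[0x09]=0x03, mem[0x0e]=0xb8, mem[0x01]=0x7d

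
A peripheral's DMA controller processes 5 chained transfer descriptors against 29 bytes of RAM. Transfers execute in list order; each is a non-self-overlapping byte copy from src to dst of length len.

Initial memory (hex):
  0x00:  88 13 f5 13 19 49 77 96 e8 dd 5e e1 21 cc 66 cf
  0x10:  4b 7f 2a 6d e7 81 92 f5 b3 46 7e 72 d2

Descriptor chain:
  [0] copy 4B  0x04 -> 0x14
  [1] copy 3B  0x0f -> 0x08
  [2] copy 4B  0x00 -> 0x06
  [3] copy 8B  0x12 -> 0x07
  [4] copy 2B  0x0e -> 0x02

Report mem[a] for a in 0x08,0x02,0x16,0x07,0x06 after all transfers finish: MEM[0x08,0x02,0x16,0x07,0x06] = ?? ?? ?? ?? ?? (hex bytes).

MEM[0x08,0x02,0x16,0x07,0x06] = 6d 46 77 2a 88

[0] 0x04->0x14 len=4 : 19 49 77 96
[1] 0x0f->0x08 len=3 : cf 4b 7f
[2] 0x00->0x06 len=4 : 88 13 f5 13
[3] 0x12->0x07 len=8 : 2a 6d 19 49 77 96 b3 46
[4] 0x0e->0x02 len=2 : 46 cf
query mem[0x08]=0x6d, mem[0x02]=0x46, mem[0x16]=0x77, mem[0x07]=0x2a, mem[0x06]=0x88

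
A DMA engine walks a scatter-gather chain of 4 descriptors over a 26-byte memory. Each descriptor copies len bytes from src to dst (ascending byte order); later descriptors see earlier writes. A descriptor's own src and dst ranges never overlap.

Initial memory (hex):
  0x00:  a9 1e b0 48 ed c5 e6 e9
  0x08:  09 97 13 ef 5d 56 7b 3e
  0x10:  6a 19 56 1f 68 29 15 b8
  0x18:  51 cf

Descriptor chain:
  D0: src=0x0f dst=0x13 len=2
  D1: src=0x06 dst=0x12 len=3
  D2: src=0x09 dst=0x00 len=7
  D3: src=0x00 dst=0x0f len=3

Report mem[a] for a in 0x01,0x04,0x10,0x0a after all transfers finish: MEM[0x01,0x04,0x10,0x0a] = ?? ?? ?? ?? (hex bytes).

  after D0: wrote 2B at 0x13 = 3e6a
  after D1: wrote 3B at 0x12 = e6e909
  after D2: wrote 7B at 0x00 = 9713ef5d567b3e
  after D3: wrote 3B at 0x0f = 9713ef
query mem[0x01]=0x13, mem[0x04]=0x56, mem[0x10]=0x13, mem[0x0a]=0x13

MEM[0x01,0x04,0x10,0x0a] = 13 56 13 13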